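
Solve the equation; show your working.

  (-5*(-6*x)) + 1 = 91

Step 1. [(-5*(-6*x)) + 1 = 91] the outer +1 inverts by subtracting 1. So sub: -5*(-6*x) = 90.
Step 2. [-5*(-6*x) = 90] LHS = -5·(…); ÷-5 both sides. So div: -6*x = -18.
Step 3. [-6*x = -18] leading coefficient -6: divide by -6, so div: x = 3.

Answer: x ∈ {3}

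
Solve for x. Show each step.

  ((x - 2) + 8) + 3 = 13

Step 1. [((x - 2) + 8) + 3 = 13] peel the +3: subtract 3 from each side ⇒ sub: (x - 2) + 8 = 10.
Step 2. [(x - 2) + 8 = 10] the outer +8 inverts by subtracting 8, so sub: x - 2 = 2.
Step 3. [x - 2 = 2] -2 is outermost — add 2 both sides ⇒ sub: x = 4.

Answer: x ∈ {4}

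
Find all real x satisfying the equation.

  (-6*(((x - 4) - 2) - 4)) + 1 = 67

Step 1. [(-6*(((x - 4) - 2) - 4)) + 1 = 67] the outer +1 inverts by subtracting 1 ⇒ sub: -6*(((x - 4) - 2) - 4) = 66.
Step 2. [-6*(((x - 4) - 2) - 4) = 66] leading coefficient -6: divide by -6 ⇒ div: ((x - 4) - 2) - 4 = -11.
Step 3. [((x - 4) - 2) - 4 = -11] the outer -4 inverts by adding 4 ⇒ sub: (x - 4) - 2 = -7.
Step 4. [(x - 4) - 2 = -7] peel the -2: add 2 from each side. So sub: x - 4 = -5.
Step 5. [x - 4 = -5] the outer -4 inverts by adding 4, so sub: x = -1.

Answer: x ∈ {-1}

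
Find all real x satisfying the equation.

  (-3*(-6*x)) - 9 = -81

Step 1. [(-3*(-6*x)) - 9 = -81] -3 | LHS and -3 | -81: pull -3 out. So factor: (-6*x) + 3 = 27.
Step 2. [(-6*x) + 3 = 27] 3 comes off first (subtract 3), so sub: -6*x = 24.
Step 3. [-6*x = 24] -6 out front; divide by -6 ⇒ div: x = -4.

Answer: x ∈ {-4}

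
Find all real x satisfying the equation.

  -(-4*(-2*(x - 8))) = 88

Step 1. [-(-4*(-2*(x - 8))) = 88] flip signs both sides, so neg: -4*(-2*(x - 8)) = -88.
Step 2. [-4*(-2*(x - 8)) = -88] divide by the outer -4, so div: -2*(x - 8) = 22.
Step 3. [-2*(x - 8) = 22] -2 out front; divide by -2. So div: x - 8 = -11.
Step 4. [x - 8 = -11] the outer -8 inverts by adding 8, so sub: x = -3.

Answer: x ∈ {-3}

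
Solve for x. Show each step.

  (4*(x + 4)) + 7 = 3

Step 1. [(4*(x + 4)) + 7 = 3] +7 is outermost — subtract 7 both sides. So sub: 4*(x + 4) = -4.
Step 2. [4*(x + 4) = -4] divide by the outer 4. So div: x + 4 = -1.
Step 3. [x + 4 = -1] subtract 4: x sits inside (… + 4) ⇒ sub: x = -5.

Answer: x ∈ {-5}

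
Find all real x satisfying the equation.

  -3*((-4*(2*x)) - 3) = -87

Step 1. [-3*((-4*(2*x)) - 3) = -87] LHS = -3·(…); ÷-3 both sides. So div: (-4*(2*x)) - 3 = 29.
Step 2. [(-4*(2*x)) - 3 = 29] the outer -3 inverts by adding 3 ⇒ sub: -4*(2*x) = 32.
Step 3. [-4*(2*x) = 32] LHS = -4·(…); ÷-4 both sides ⇒ div: 2*x = -8.
Step 4. [2*x = -8] LHS = 2·(…); ÷2 both sides, so div: x = -4.

Answer: x ∈ {-4}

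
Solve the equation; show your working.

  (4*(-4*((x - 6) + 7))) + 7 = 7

Step 1. [(4*(-4*((x - 6) + 7))) + 7 = 7] +7 is outermost — subtract 7 both sides ⇒ sub: 4*(-4*((x - 6) + 7)) = 0.
Step 2. [4*(-4*((x - 6) + 7)) = 0] divide by the outer 4, so div: -4*((x - 6) + 7) = 0.
Step 3. [-4*((x - 6) + 7) = 0] -4 out front; divide by -4, so div: (x - 6) + 7 = 0.
Step 4. [(x - 6) + 7 = 0] +7 is outermost — subtract 7 both sides, so sub: x - 6 = -7.
Step 5. [x - 6 = -7] peel the -6: add 6 from each side. So sub: x = -1.

Answer: x ∈ {-1}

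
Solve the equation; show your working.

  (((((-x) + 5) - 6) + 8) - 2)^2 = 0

Step 1. [(((((-x) + 5) - 6) + 8) - 2)^2 = 0] √ both sides: 0 ≥ 0 gives two branches ⇒ sqrt: ((((-x) + 5) - 6) + 8) - 2 = 0.
Step 2. [((((-x) + 5) - 6) + 8) - 2 = 0] add 2: x sits inside (… - 2), so sub: (((-x) + 5) - 6) + 8 = 2.
Step 3. [(((-x) + 5) - 6) + 8 = 2] +8 is outermost — subtract 8 both sides ⇒ sub: ((-x) + 5) - 6 = -6.
Step 4. [((-x) + 5) - 6 = -6] add 6: x sits inside (… - 6), so sub: (-x) + 5 = 0.
Step 5. [(-x) + 5 = 0] the outer +5 inverts by subtracting 5, so sub: -x = -5.
Step 6. [-x = -5] LHS negated; negate both sides. So neg: x = 5.

Answer: x ∈ {5}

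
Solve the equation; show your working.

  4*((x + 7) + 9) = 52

Step 1. [4*((x + 7) + 9) = 52] 4 out front; divide by 4. So div: (x + 7) + 9 = 13.
Step 2. [(x + 7) + 9 = 13] peel the +9: subtract 9 from each side ⇒ sub: x + 7 = 4.
Step 3. [x + 7 = 4] peel the +7: subtract 7 from each side ⇒ sub: x = -3.

Answer: x ∈ {-3}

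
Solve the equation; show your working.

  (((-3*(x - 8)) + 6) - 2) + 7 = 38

Step 1. [(((-3*(x - 8)) + 6) - 2) + 7 = 38] subtract 7: x sits inside (… + 7), so sub: ((-3*(x - 8)) + 6) - 2 = 31.
Step 2. [((-3*(x - 8)) + 6) - 2 = 31] peel the -2: add 2 from each side. So sub: (-3*(x - 8)) + 6 = 33.
Step 3. [(-3*(x - 8)) + 6 = 33] peel the +6: subtract 6 from each side ⇒ sub: -3*(x - 8) = 27.
Step 4. [-3*(x - 8) = 27] divide by the outer -3. So div: x - 8 = -9.
Step 5. [x - 8 = -9] 8 comes off first (add 8), so sub: x = -1.

Answer: x ∈ {-1}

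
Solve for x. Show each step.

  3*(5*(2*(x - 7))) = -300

Step 1. [3*(5*(2*(x - 7))) = -300] LHS = 3·(…); ÷3 both sides. So div: 5*(2*(x - 7)) = -100.
Step 2. [5*(2*(x - 7)) = -100] divide by the outer 5 ⇒ div: 2*(x - 7) = -20.
Step 3. [2*(x - 7) = -20] leading coefficient 2: divide by 2. So div: x - 7 = -10.
Step 4. [x - 7 = -10] peel the -7: add 7 from each side ⇒ sub: x = -3.

Answer: x ∈ {-3}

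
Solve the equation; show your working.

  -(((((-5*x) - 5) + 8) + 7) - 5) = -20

Step 1. [-(((((-5*x) - 5) + 8) + 7) - 5) = -20] leading − — multiply by −1. So neg: ((((-5*x) - 5) + 8) + 7) - 5 = 20.
Step 2. [((((-5*x) - 5) + 8) + 7) - 5 = 20] peel the -5: add 5 from each side. So sub: (((-5*x) - 5) + 8) + 7 = 25.
Step 3. [(((-5*x) - 5) + 8) + 7 = 25] the outer +7 inverts by subtracting 7. So sub: ((-5*x) - 5) + 8 = 18.
Step 4. [((-5*x) - 5) + 8 = 18] the outer +8 inverts by subtracting 8. So sub: (-5*x) - 5 = 10.
Step 5. [(-5*x) - 5 = 10] the outer -5 inverts by adding 5 ⇒ sub: -5*x = 15.
Step 6. [-5*x = 15] leading coefficient -5: divide by -5. So div: x = -3.

Answer: x ∈ {-3}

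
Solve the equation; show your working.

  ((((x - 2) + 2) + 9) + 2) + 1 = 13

Step 1. [((((x - 2) + 2) + 9) + 2) + 1 = 13] 1 comes off first (subtract 1). So sub: (((x - 2) + 2) + 9) + 2 = 12.
Step 2. [(((x - 2) + 2) + 9) + 2 = 12] +2 is outermost — subtract 2 both sides, so sub: ((x - 2) + 2) + 9 = 10.
Step 3. [((x - 2) + 2) + 9 = 10] subtract 9: x sits inside (… + 9). So sub: (x - 2) + 2 = 1.
Step 4. [(x - 2) + 2 = 1] peel the +2: subtract 2 from each side. So sub: x - 2 = -1.
Step 5. [x - 2 = -1] the outer -2 inverts by adding 2. So sub: x = 1.

Answer: x ∈ {1}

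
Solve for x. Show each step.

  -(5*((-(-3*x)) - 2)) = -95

Step 1. [-(5*((-(-3*x)) - 2)) = -95] leading − — multiply by −1. So neg: 5*((-(-3*x)) - 2) = 95.
Step 2. [5*((-(-3*x)) - 2) = 95] 5·(inner) — divide through by 5, so div: (-(-3*x)) - 2 = 19.
Step 3. [(-(-3*x)) - 2 = 19] the outer -2 inverts by adding 2 ⇒ sub: -(-3*x) = 21.
Step 4. [-(-3*x) = 21] flip signs both sides. So neg: -3*x = -21.
Step 5. [-3*x = -21] LHS = -3·(…); ÷-3 both sides. So div: x = 7.

Answer: x ∈ {7}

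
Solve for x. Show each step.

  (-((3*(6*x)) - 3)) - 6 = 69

Step 1. [(-((3*(6*x)) - 3)) - 6 = 69] 6 comes off first (add 6) ⇒ sub: -((3*(6*x)) - 3) = 75.
Step 2. [-((3*(6*x)) - 3) = 75] flip signs both sides, so neg: (3*(6*x)) - 3 = -75.
Step 3. [(3*(6*x)) - 3 = -75] the outer -3 inverts by adding 3. So sub: 3*(6*x) = -72.
Step 4. [3*(6*x) = -72] leading coefficient 3: divide by 3, so div: 6*x = -24.
Step 5. [6*x = -24] divide by the outer 6, so div: x = -4.

Answer: x ∈ {-4}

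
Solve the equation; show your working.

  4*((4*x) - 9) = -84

Step 1. [4*((4*x) - 9) = -84] LHS = 4·(…); ÷4 both sides. So div: (4*x) - 9 = -21.
Step 2. [(4*x) - 9 = -21] the outer -9 inverts by adding 9, so sub: 4*x = -12.
Step 3. [4*x = -12] leading coefficient 4: divide by 4, so div: x = -3.

Answer: x ∈ {-3}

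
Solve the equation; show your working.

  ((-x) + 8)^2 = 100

Step 1. [((-x) + 8)^2 = 100] 100 ≥ 0, LHS is (·)² — take ±√ ⇒ sqrt: (-x) + 8 = 10 or -10.
Step 2. [(-x) + 8 = 10 or -10] subtract 8: x sits inside (… + 8). So sub: -x = 2 or -18.
Step 3. [-x = 2 or -18] flip signs both sides. So neg: x = -2 or 18.

Answer: x ∈ {-2, 18}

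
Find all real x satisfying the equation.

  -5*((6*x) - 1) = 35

Step 1. [-5*((6*x) - 1) = 35] divide by the outer -5. So div: (6*x) - 1 = -7.
Step 2. [(6*x) - 1 = -7] -1 is outermost — add 1 both sides ⇒ sub: 6*x = -6.
Step 3. [6*x = -6] 6 out front; divide by 6, so div: x = -1.

Answer: x ∈ {-1}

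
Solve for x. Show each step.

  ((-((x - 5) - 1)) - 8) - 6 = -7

Step 1. [((-((x - 5) - 1)) - 8) - 6 = -7] -6 is outermost — add 6 both sides, so sub: (-((x - 5) - 1)) - 8 = -1.
Step 2. [(-((x - 5) - 1)) - 8 = -1] peel the -8: add 8 from each side ⇒ sub: -((x - 5) - 1) = 7.
Step 3. [-((x - 5) - 1) = 7] leading − — multiply by −1. So neg: (x - 5) - 1 = -7.
Step 4. [(x - 5) - 1 = -7] peel the -1: add 1 from each side, so sub: x - 5 = -6.
Step 5. [x - 5 = -6] the outer -5 inverts by adding 5 ⇒ sub: x = -1.

Answer: x ∈ {-1}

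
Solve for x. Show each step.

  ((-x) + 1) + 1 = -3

Step 1. [((-x) + 1) + 1 = -3] +1 is outermost — subtract 1 both sides ⇒ sub: (-x) + 1 = -4.
Step 2. [(-x) + 1 = -4] the outer +1 inverts by subtracting 1 ⇒ sub: -x = -5.
Step 3. [-x = -5] LHS negated; negate both sides, so neg: x = 5.

Answer: x ∈ {5}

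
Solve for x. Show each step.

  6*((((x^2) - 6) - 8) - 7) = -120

Step 1. [6*((((x^2) - 6) - 8) - 7) = -120] divide by the outer 6, so div: (((x^2) - 6) - 8) - 7 = -20.
Step 2. [(((x^2) - 6) - 8) - 7 = -20] 7 comes off first (add 7) ⇒ sub: ((x^2) - 6) - 8 = -13.
Step 3. [((x^2) - 6) - 8 = -13] -8 is outermost — add 8 both sides. So sub: (x^2) - 6 = -5.
Step 4. [(x^2) - 6 = -5] the outer -6 inverts by adding 6 ⇒ sub: x^2 = 1.
Step 5. [x^2 = 1] √ both sides: 1 ≥ 0 gives two branches. So sqrt: x = 1 or -1.

Answer: x ∈ {-1, 1}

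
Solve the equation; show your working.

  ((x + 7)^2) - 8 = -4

Step 1. [((x + 7)^2) - 8 = -4] add 8: x sits inside (… - 8). So sub: (x + 7)^2 = 4.
Step 2. [(x + 7)^2 = 4] LHS squared, RHS 4 ≥ 0: apply √ (±). So sqrt: x + 7 = 2 or -2.
Step 3. [x + 7 = 2 or -2] the outer +7 inverts by subtracting 7 ⇒ sub: x = -5 or -9.

Answer: x ∈ {-9, -5}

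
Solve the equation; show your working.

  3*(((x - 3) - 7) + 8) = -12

Step 1. [3*(((x - 3) - 7) + 8) = -12] LHS = 3·(…); ÷3 both sides. So div: ((x - 3) - 7) + 8 = -4.
Step 2. [((x - 3) - 7) + 8 = -4] 8 comes off first (subtract 8) ⇒ sub: (x - 3) - 7 = -12.
Step 3. [(x - 3) - 7 = -12] peel the -7: add 7 from each side, so sub: x - 3 = -5.
Step 4. [x - 3 = -5] -3 is outermost — add 3 both sides, so sub: x = -2.

Answer: x ∈ {-2}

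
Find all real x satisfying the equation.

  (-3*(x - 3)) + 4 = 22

Step 1. [(-3*(x - 3)) + 4 = 22] peel the +4: subtract 4 from each side. So sub: -3*(x - 3) = 18.
Step 2. [-3*(x - 3) = 18] divide by the outer -3, so div: x - 3 = -6.
Step 3. [x - 3 = -6] peel the -3: add 3 from each side, so sub: x = -3.

Answer: x ∈ {-3}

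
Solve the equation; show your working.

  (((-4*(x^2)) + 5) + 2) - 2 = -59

Step 1. [(((-4*(x^2)) + 5) + 2) - 2 = -59] add 2: x sits inside (… - 2), so sub: ((-4*(x^2)) + 5) + 2 = -57.
Step 2. [((-4*(x^2)) + 5) + 2 = -57] +2 is outermost — subtract 2 both sides. So sub: (-4*(x^2)) + 5 = -59.
Step 3. [(-4*(x^2)) + 5 = -59] 5 comes off first (subtract 5), so sub: -4*(x^2) = -64.
Step 4. [-4*(x^2) = -64] leading coefficient -4: divide by -4. So div: x^2 = 16.
Step 5. [x^2 = 16] √ both sides: 16 ≥ 0 gives two branches ⇒ sqrt: x = 4 or -4.

Answer: x ∈ {-4, 4}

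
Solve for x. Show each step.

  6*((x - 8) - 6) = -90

Step 1. [6*((x - 8) - 6) = -90] leading coefficient 6: divide by 6 ⇒ div: (x - 8) - 6 = -15.
Step 2. [(x - 8) - 6 = -15] the outer -6 inverts by adding 6. So sub: x - 8 = -9.
Step 3. [x - 8 = -9] 8 comes off first (add 8) ⇒ sub: x = -1.

Answer: x ∈ {-1}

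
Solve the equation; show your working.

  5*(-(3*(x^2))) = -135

Step 1. [5*(-(3*(x^2))) = -135] 5·(inner) — divide through by 5, so div: -(3*(x^2)) = -27.
Step 2. [-(3*(x^2)) = -27] flip signs both sides. So neg: 3*(x^2) = 27.
Step 3. [3*(x^2) = 27] leading coefficient 3: divide by 3 ⇒ div: x^2 = 9.
Step 4. [x^2 = 9] LHS squared, RHS 9 ≥ 0: apply √ (±) ⇒ sqrt: x = 3 or -3.

Answer: x ∈ {-3, 3}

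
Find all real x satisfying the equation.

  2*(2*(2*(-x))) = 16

Step 1. [2*(2*(2*(-x))) = 16] 2·(inner) — divide through by 2, so div: 2*(2*(-x)) = 8.
Step 2. [2*(2*(-x)) = 8] 2 out front; divide by 2. So div: 2*(-x) = 4.
Step 3. [2*(-x) = 4] 2·(inner) — divide through by 2 ⇒ div: -x = 2.
Step 4. [-x = 2] LHS negated; negate both sides. So neg: x = -2.

Answer: x ∈ {-2}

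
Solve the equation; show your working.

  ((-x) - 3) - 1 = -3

Step 1. [((-x) - 3) - 1 = -3] peel the -1: add 1 from each side, so sub: (-x) - 3 = -2.
Step 2. [(-x) - 3 = -2] add 3: x sits inside (… - 3) ⇒ sub: -x = 1.
Step 3. [-x = 1] flip signs both sides, so neg: x = -1.

Answer: x ∈ {-1}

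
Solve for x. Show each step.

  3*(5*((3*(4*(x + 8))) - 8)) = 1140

Step 1. [3*(5*((3*(4*(x + 8))) - 8)) = 1140] leading coefficient 3: divide by 3. So div: 5*((3*(4*(x + 8))) - 8) = 380.
Step 2. [5*((3*(4*(x + 8))) - 8) = 380] divide by the outer 5 ⇒ div: (3*(4*(x + 8))) - 8 = 76.
Step 3. [(3*(4*(x + 8))) - 8 = 76] add 8: x sits inside (… - 8). So sub: 3*(4*(x + 8)) = 84.
Step 4. [3*(4*(x + 8)) = 84] 3 out front; divide by 3. So div: 4*(x + 8) = 28.
Step 5. [4*(x + 8) = 28] divide by the outer 4. So div: x + 8 = 7.
Step 6. [x + 8 = 7] subtract 8: x sits inside (… + 8). So sub: x = -1.

Answer: x ∈ {-1}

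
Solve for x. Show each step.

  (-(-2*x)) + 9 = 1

Step 1. [(-(-2*x)) + 9 = 1] +9 is outermost — subtract 9 both sides ⇒ sub: -(-2*x) = -8.
Step 2. [-(-2*x) = -8] flip signs both sides ⇒ neg: -2*x = 8.
Step 3. [-2*x = 8] -2 out front; divide by -2, so div: x = -4.

Answer: x ∈ {-4}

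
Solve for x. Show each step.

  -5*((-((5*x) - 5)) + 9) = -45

Step 1. [-5*((-((5*x) - 5)) + 9) = -45] -5·(inner) — divide through by -5 ⇒ div: (-((5*x) - 5)) + 9 = 9.
Step 2. [(-((5*x) - 5)) + 9 = 9] the outer +9 inverts by subtracting 9, so sub: -((5*x) - 5) = 0.
Step 3. [-((5*x) - 5) = 0] flip signs both sides, so neg: (5*x) - 5 = 0.
Step 4. [(5*x) - 5 = 0] 5 divides every term; factor it out, so factor: x - 1 = 0.
Step 5. [x - 1 = 0] the outer -1 inverts by adding 1 ⇒ sub: x = 1.

Answer: x ∈ {1}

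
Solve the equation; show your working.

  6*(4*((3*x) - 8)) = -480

Step 1. [6*(4*((3*x) - 8)) = -480] divide by the outer 6, so div: 4*((3*x) - 8) = -80.
Step 2. [4*((3*x) - 8) = -80] divide by the outer 4, so div: (3*x) - 8 = -20.
Step 3. [(3*x) - 8 = -20] 8 comes off first (add 8) ⇒ sub: 3*x = -12.
Step 4. [3*x = -12] LHS = 3·(…); ÷3 both sides. So div: x = -4.

Answer: x ∈ {-4}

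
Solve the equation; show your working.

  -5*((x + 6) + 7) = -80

Step 1. [-5*((x + 6) + 7) = -80] LHS = -5·(…); ÷-5 both sides. So div: (x + 6) + 7 = 16.
Step 2. [(x + 6) + 7 = 16] the outer +7 inverts by subtracting 7, so sub: x + 6 = 9.
Step 3. [x + 6 = 9] the outer +6 inverts by subtracting 6, so sub: x = 3.

Answer: x ∈ {3}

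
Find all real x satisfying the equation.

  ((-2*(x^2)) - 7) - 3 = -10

Step 1. [((-2*(x^2)) - 7) - 3 = -10] peel the -3: add 3 from each side. So sub: (-2*(x^2)) - 7 = -7.
Step 2. [(-2*(x^2)) - 7 = -7] 7 comes off first (add 7). So sub: -2*(x^2) = 0.
Step 3. [-2*(x^2) = 0] leading coefficient -2: divide by -2, so div: x^2 = 0.
Step 4. [x^2 = 0] LHS squared, RHS 0 ≥ 0: apply √ (±), so sqrt: x = 0.

Answer: x ∈ {0}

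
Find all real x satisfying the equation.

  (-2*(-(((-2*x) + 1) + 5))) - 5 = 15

Step 1. [(-2*(-(((-2*x) + 1) + 5))) - 5 = 15] -5 is outermost — add 5 both sides, so sub: -2*(-(((-2*x) + 1) + 5)) = 20.
Step 2. [-2*(-(((-2*x) + 1) + 5)) = 20] leading coefficient -2: divide by -2 ⇒ div: -(((-2*x) + 1) + 5) = -10.
Step 3. [-(((-2*x) + 1) + 5) = -10] leading − — multiply by −1 ⇒ neg: ((-2*x) + 1) + 5 = 10.
Step 4. [((-2*x) + 1) + 5 = 10] peel the +5: subtract 5 from each side. So sub: (-2*x) + 1 = 5.
Step 5. [(-2*x) + 1 = 5] the outer +1 inverts by subtracting 1 ⇒ sub: -2*x = 4.
Step 6. [-2*x = 4] -2·(inner) — divide through by -2, so div: x = -2.

Answer: x ∈ {-2}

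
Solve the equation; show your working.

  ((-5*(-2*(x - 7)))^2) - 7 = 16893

Step 1. [((-5*(-2*(x - 7)))^2) - 7 = 16893] peel the -7: add 7 from each side, so sub: (-5*(-2*(x - 7)))^2 = 16900.
Step 2. [(-5*(-2*(x - 7)))^2 = 16900] LHS squared, RHS 16900 ≥ 0: apply √ (±), so sqrt: -5*(-2*(x - 7)) = 130 or -130.
Step 3. [-5*(-2*(x - 7)) = 130 or -130] -5·(inner) — divide through by -5. So div: -2*(x - 7) = -26 or 26.
Step 4. [-2*(x - 7) = -26 or 26] -2 out front; divide by -2 ⇒ div: x - 7 = 13 or -13.
Step 5. [x - 7 = 13 or -13] -7 is outermost — add 7 both sides, so sub: x = 20 or -6.

Answer: x ∈ {-6, 20}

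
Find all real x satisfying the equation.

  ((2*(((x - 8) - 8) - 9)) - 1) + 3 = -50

Step 1. [((2*(((x - 8) - 8) - 9)) - 1) + 3 = -50] subtract 3: x sits inside (… + 3), so sub: (2*(((x - 8) - 8) - 9)) - 1 = -53.
Step 2. [(2*(((x - 8) - 8) - 9)) - 1 = -53] add 1: x sits inside (… - 1), so sub: 2*(((x - 8) - 8) - 9) = -52.
Step 3. [2*(((x - 8) - 8) - 9) = -52] divide by the outer 2, so div: ((x - 8) - 8) - 9 = -26.
Step 4. [((x - 8) - 8) - 9 = -26] peel the -9: add 9 from each side ⇒ sub: (x - 8) - 8 = -17.
Step 5. [(x - 8) - 8 = -17] add 8: x sits inside (… - 8), so sub: x - 8 = -9.
Step 6. [x - 8 = -9] 8 comes off first (add 8) ⇒ sub: x = -1.

Answer: x ∈ {-1}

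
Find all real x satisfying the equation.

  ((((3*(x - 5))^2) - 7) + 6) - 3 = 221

Step 1. [((((3*(x - 5))^2) - 7) + 6) - 3 = 221] peel the -3: add 3 from each side. So sub: (((3*(x - 5))^2) - 7) + 6 = 224.
Step 2. [(((3*(x - 5))^2) - 7) + 6 = 224] the outer +6 inverts by subtracting 6, so sub: ((3*(x - 5))^2) - 7 = 218.
Step 3. [((3*(x - 5))^2) - 7 = 218] peel the -7: add 7 from each side. So sub: (3*(x - 5))^2 = 225.
Step 4. [(3*(x - 5))^2 = 225] LHS squared, RHS 225 ≥ 0: apply √ (±). So sqrt: 3*(x - 5) = 15 or -15.
Step 5. [3*(x - 5) = 15 or -15] divide by the outer 3. So div: x - 5 = 5 or -5.
Step 6. [x - 5 = 5 or -5] the outer -5 inverts by adding 5 ⇒ sub: x = 10 or 0.

Answer: x ∈ {0, 10}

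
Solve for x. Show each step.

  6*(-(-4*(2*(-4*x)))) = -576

Step 1. [6*(-(-4*(2*(-4*x)))) = -576] leading coefficient 6: divide by 6 ⇒ div: -(-4*(2*(-4*x))) = -96.
Step 2. [-(-4*(2*(-4*x))) = -96] LHS negated; negate both sides, so neg: -4*(2*(-4*x)) = 96.
Step 3. [-4*(2*(-4*x)) = 96] divide by the outer -4, so div: 2*(-4*x) = -24.
Step 4. [2*(-4*x) = -24] LHS = 2·(…); ÷2 both sides, so div: -4*x = -12.
Step 5. [-4*x = -12] leading coefficient -4: divide by -4. So div: x = 3.

Answer: x ∈ {3}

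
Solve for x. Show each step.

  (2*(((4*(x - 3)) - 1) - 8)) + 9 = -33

Step 1. [(2*(((4*(x - 3)) - 1) - 8)) + 9 = -33] 9 comes off first (subtract 9). So sub: 2*(((4*(x - 3)) - 1) - 8) = -42.
Step 2. [2*(((4*(x - 3)) - 1) - 8) = -42] LHS = 2·(…); ÷2 both sides ⇒ div: ((4*(x - 3)) - 1) - 8 = -21.
Step 3. [((4*(x - 3)) - 1) - 8 = -21] -8 is outermost — add 8 both sides ⇒ sub: (4*(x - 3)) - 1 = -13.
Step 4. [(4*(x - 3)) - 1 = -13] add 1: x sits inside (… - 1) ⇒ sub: 4*(x - 3) = -12.
Step 5. [4*(x - 3) = -12] LHS = 4·(…); ÷4 both sides ⇒ div: x - 3 = -3.
Step 6. [x - 3 = -3] peel the -3: add 3 from each side ⇒ sub: x = 0.

Answer: x ∈ {0}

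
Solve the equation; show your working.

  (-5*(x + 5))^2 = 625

Step 1. [(-5*(x + 5))^2 = 625] 625 ≥ 0, LHS is (·)² — take ±√. So sqrt: -5*(x + 5) = 25 or -25.
Step 2. [-5*(x + 5) = 25 or -25] leading coefficient -5: divide by -5. So div: x + 5 = -5 or 5.
Step 3. [x + 5 = -5 or 5] subtract 5: x sits inside (… + 5). So sub: x = -10 or 0.

Answer: x ∈ {-10, 0}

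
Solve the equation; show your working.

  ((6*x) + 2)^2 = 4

Step 1. [((6*x) + 2)^2 = 4] √ both sides: 4 ≥ 0 gives two branches. So sqrt: (6*x) + 2 = 2 or -2.
Step 2. [(6*x) + 2 = 2 or -2] 2 comes off first (subtract 2) ⇒ sub: 6*x = 0 or -4.
Step 3. [6*x = 0 or -4] 6·(inner) — divide through by 6, so div: x = 0 or -2/3.

Answer: x ∈ {-2/3, 0}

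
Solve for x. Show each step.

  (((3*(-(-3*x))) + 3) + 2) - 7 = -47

Step 1. [(((3*(-(-3*x))) + 3) + 2) - 7 = -47] add 7: x sits inside (… - 7). So sub: ((3*(-(-3*x))) + 3) + 2 = -40.
Step 2. [((3*(-(-3*x))) + 3) + 2 = -40] subtract 2: x sits inside (… + 2) ⇒ sub: (3*(-(-3*x))) + 3 = -42.
Step 3. [(3*(-(-3*x))) + 3 = -42] 3 divides every term; factor it out. So factor: (-(-3*x)) + 1 = -14.
Step 4. [(-(-3*x)) + 1 = -14] +1 is outermost — subtract 1 both sides ⇒ sub: -(-3*x) = -15.
Step 5. [-(-3*x) = -15] LHS negated; negate both sides. So neg: -3*x = 15.
Step 6. [-3*x = 15] divide by the outer -3. So div: x = -5.

Answer: x ∈ {-5}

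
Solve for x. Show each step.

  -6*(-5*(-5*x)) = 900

Step 1. [-6*(-5*(-5*x)) = 900] divide by the outer -6 ⇒ div: -5*(-5*x) = -150.
Step 2. [-5*(-5*x) = -150] LHS = -5·(…); ÷-5 both sides. So div: -5*x = 30.
Step 3. [-5*x = 30] -5·(inner) — divide through by -5. So div: x = -6.

Answer: x ∈ {-6}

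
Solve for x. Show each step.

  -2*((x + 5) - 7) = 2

Step 1. [-2*((x + 5) - 7) = 2] -2·(inner) — divide through by -2. So div: (x + 5) - 7 = -1.
Step 2. [(x + 5) - 7 = -1] the outer -7 inverts by adding 7. So sub: x + 5 = 6.
Step 3. [x + 5 = 6] the outer +5 inverts by subtracting 5 ⇒ sub: x = 1.

Answer: x ∈ {1}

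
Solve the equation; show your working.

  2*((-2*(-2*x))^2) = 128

Step 1. [2*((-2*(-2*x))^2) = 128] LHS = 2·(…); ÷2 both sides ⇒ div: (-2*(-2*x))^2 = 64.
Step 2. [(-2*(-2*x))^2 = 64] 64 ≥ 0, LHS is (·)² — take ±√, so sqrt: -2*(-2*x) = 8 or -8.
Step 3. [-2*(-2*x) = 8 or -8] -2 out front; divide by -2 ⇒ div: -2*x = -4 or 4.
Step 4. [-2*x = -4 or 4] divide by the outer -2, so div: x = 2 or -2.

Answer: x ∈ {-2, 2}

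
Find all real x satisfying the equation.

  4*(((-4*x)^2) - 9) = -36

Step 1. [4*(((-4*x)^2) - 9) = -36] divide by the outer 4. So div: ((-4*x)^2) - 9 = -9.
Step 2. [((-4*x)^2) - 9 = -9] peel the -9: add 9 from each side, so sub: (-4*x)^2 = 0.
Step 3. [(-4*x)^2 = 0] LHS squared, RHS 0 ≥ 0: apply √ (±) ⇒ sqrt: -4*x = 0.
Step 4. [-4*x = 0] -4 out front; divide by -4, so div: x = 0.

Answer: x ∈ {0}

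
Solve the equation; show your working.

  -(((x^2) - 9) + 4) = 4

Step 1. [-(((x^2) - 9) + 4) = 4] LHS negated; negate both sides. So neg: ((x^2) - 9) + 4 = -4.
Step 2. [((x^2) - 9) + 4 = -4] 4 comes off first (subtract 4). So sub: (x^2) - 9 = -8.
Step 3. [(x^2) - 9 = -8] 9 comes off first (add 9), so sub: x^2 = 1.
Step 4. [x^2 = 1] √ both sides: 1 ≥ 0 gives two branches. So sqrt: x = 1 or -1.

Answer: x ∈ {-1, 1}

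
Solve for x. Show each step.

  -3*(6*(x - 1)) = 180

Step 1. [-3*(6*(x - 1)) = 180] divide by the outer -3, so div: 6*(x - 1) = -60.
Step 2. [6*(x - 1) = -60] 6·(inner) — divide through by 6. So div: x - 1 = -10.
Step 3. [x - 1 = -10] -1 is outermost — add 1 both sides. So sub: x = -9.

Answer: x ∈ {-9}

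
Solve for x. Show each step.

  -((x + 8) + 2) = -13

Step 1. [-((x + 8) + 2) = -13] flip signs both sides ⇒ neg: (x + 8) + 2 = 13.
Step 2. [(x + 8) + 2 = 13] 2 comes off first (subtract 2). So sub: x + 8 = 11.
Step 3. [x + 8 = 11] the outer +8 inverts by subtracting 8, so sub: x = 3.

Answer: x ∈ {3}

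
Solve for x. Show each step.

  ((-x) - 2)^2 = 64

Step 1. [((-x) - 2)^2 = 64] 64 ≥ 0, LHS is (·)² — take ±√ ⇒ sqrt: (-x) - 2 = 8 or -8.
Step 2. [(-x) - 2 = 8 or -8] 2 comes off first (add 2) ⇒ sub: -x = 10 or -6.
Step 3. [-x = 10 or -6] leading − — multiply by −1 ⇒ neg: x = -10 or 6.

Answer: x ∈ {-10, 6}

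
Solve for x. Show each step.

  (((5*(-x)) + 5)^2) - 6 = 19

Step 1. [(((5*(-x)) + 5)^2) - 6 = 19] the outer -6 inverts by adding 6, so sub: ((5*(-x)) + 5)^2 = 25.
Step 2. [((5*(-x)) + 5)^2 = 25] LHS squared, RHS 25 ≥ 0: apply √ (±). So sqrt: (5*(-x)) + 5 = 5 or -5.
Step 3. [(5*(-x)) + 5 = 5 or -5] 5 comes off first (subtract 5) ⇒ sub: 5*(-x) = 0 or -10.
Step 4. [5*(-x) = 0 or -10] 5 out front; divide by 5 ⇒ div: -x = 0 or -2.
Step 5. [-x = 0 or -2] flip signs both sides. So neg: x = 0 or 2.

Answer: x ∈ {0, 2}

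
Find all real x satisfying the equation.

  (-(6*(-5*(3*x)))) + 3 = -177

Step 1. [(-(6*(-5*(3*x)))) + 3 = -177] the outer +3 inverts by subtracting 3, so sub: -(6*(-5*(3*x))) = -180.
Step 2. [-(6*(-5*(3*x))) = -180] LHS negated; negate both sides ⇒ neg: 6*(-5*(3*x)) = 180.
Step 3. [6*(-5*(3*x)) = 180] divide by the outer 6. So div: -5*(3*x) = 30.
Step 4. [-5*(3*x) = 30] leading coefficient -5: divide by -5, so div: 3*x = -6.
Step 5. [3*x = -6] leading coefficient 3: divide by 3, so div: x = -2.

Answer: x ∈ {-2}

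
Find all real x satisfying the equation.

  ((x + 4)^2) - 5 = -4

Step 1. [((x + 4)^2) - 5 = -4] 5 comes off first (add 5) ⇒ sub: (x + 4)^2 = 1.
Step 2. [(x + 4)^2 = 1] √ both sides: 1 ≥ 0 gives two branches ⇒ sqrt: x + 4 = 1 or -1.
Step 3. [x + 4 = 1 or -1] subtract 4: x sits inside (… + 4). So sub: x = -3 or -5.

Answer: x ∈ {-5, -3}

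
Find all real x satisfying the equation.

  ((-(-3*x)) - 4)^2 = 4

Step 1. [((-(-3*x)) - 4)^2 = 4] LHS squared, RHS 4 ≥ 0: apply √ (±) ⇒ sqrt: (-(-3*x)) - 4 = 2 or -2.
Step 2. [(-(-3*x)) - 4 = 2 or -2] 4 comes off first (add 4). So sub: -(-3*x) = 6 or 2.
Step 3. [-(-3*x) = 6 or 2] LHS negated; negate both sides ⇒ neg: -3*x = -6 or -2.
Step 4. [-3*x = -6 or -2] divide by the outer -3 ⇒ div: x = 2 or 2/3.

Answer: x ∈ {2/3, 2}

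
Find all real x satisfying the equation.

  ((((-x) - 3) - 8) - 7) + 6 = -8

Step 1. [((((-x) - 3) - 8) - 7) + 6 = -8] +6 is outermost — subtract 6 both sides. So sub: (((-x) - 3) - 8) - 7 = -14.
Step 2. [(((-x) - 3) - 8) - 7 = -14] peel the -7: add 7 from each side, so sub: ((-x) - 3) - 8 = -7.
Step 3. [((-x) - 3) - 8 = -7] peel the -8: add 8 from each side. So sub: (-x) - 3 = 1.
Step 4. [(-x) - 3 = 1] 3 comes off first (add 3) ⇒ sub: -x = 4.
Step 5. [-x = 4] leading − — multiply by −1 ⇒ neg: x = -4.

Answer: x ∈ {-4}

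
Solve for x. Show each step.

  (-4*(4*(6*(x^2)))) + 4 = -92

Step 1. [(-4*(4*(6*(x^2)))) + 4 = -92] -4 divides every term; factor it out. So factor: (4*(6*(x^2))) - 1 = 23.
Step 2. [(4*(6*(x^2))) - 1 = 23] 1 comes off first (add 1) ⇒ sub: 4*(6*(x^2)) = 24.
Step 3. [4*(6*(x^2)) = 24] divide by the outer 4. So div: 6*(x^2) = 6.
Step 4. [6*(x^2) = 6] divide by the outer 6, so div: x^2 = 1.
Step 5. [x^2 = 1] √ both sides: 1 ≥ 0 gives two branches ⇒ sqrt: x = 1 or -1.

Answer: x ∈ {-1, 1}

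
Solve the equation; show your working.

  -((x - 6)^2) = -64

Step 1. [-((x - 6)^2) = -64] flip signs both sides ⇒ neg: (x - 6)^2 = 64.
Step 2. [(x - 6)^2 = 64] 64 ≥ 0, LHS is (·)² — take ±√. So sqrt: x - 6 = 8 or -8.
Step 3. [x - 6 = 8 or -8] 6 comes off first (add 6) ⇒ sub: x = 14 or -2.

Answer: x ∈ {-2, 14}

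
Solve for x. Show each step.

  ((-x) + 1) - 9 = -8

Step 1. [((-x) + 1) - 9 = -8] add 9: x sits inside (… - 9), so sub: (-x) + 1 = 1.
Step 2. [(-x) + 1 = 1] peel the +1: subtract 1 from each side, so sub: -x = 0.
Step 3. [-x = 0] leading − — multiply by −1 ⇒ neg: x = 0.

Answer: x ∈ {0}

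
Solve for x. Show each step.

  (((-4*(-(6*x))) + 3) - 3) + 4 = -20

Step 1. [(((-4*(-(6*x))) + 3) - 3) + 4 = -20] 4 comes off first (subtract 4). So sub: ((-4*(-(6*x))) + 3) - 3 = -24.
Step 2. [((-4*(-(6*x))) + 3) - 3 = -24] add 3: x sits inside (… - 3) ⇒ sub: (-4*(-(6*x))) + 3 = -21.
Step 3. [(-4*(-(6*x))) + 3 = -21] peel the +3: subtract 3 from each side, so sub: -4*(-(6*x)) = -24.
Step 4. [-4*(-(6*x)) = -24] divide by the outer -4, so div: -(6*x) = 6.
Step 5. [-(6*x) = 6] leading − — multiply by −1, so neg: 6*x = -6.
Step 6. [6*x = -6] 6 out front; divide by 6. So div: x = -1.

Answer: x ∈ {-1}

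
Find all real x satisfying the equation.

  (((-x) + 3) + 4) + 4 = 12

Step 1. [(((-x) + 3) + 4) + 4 = 12] +4 is outermost — subtract 4 both sides. So sub: ((-x) + 3) + 4 = 8.
Step 2. [((-x) + 3) + 4 = 8] subtract 4: x sits inside (… + 4), so sub: (-x) + 3 = 4.
Step 3. [(-x) + 3 = 4] subtract 3: x sits inside (… + 3). So sub: -x = 1.
Step 4. [-x = 1] flip signs both sides. So neg: x = -1.

Answer: x ∈ {-1}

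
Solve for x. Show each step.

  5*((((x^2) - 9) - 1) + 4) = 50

Step 1. [5*((((x^2) - 9) - 1) + 4) = 50] 5 out front; divide by 5. So div: (((x^2) - 9) - 1) + 4 = 10.
Step 2. [(((x^2) - 9) - 1) + 4 = 10] subtract 4: x sits inside (… + 4). So sub: ((x^2) - 9) - 1 = 6.
Step 3. [((x^2) - 9) - 1 = 6] peel the -1: add 1 from each side, so sub: (x^2) - 9 = 7.
Step 4. [(x^2) - 9 = 7] add 9: x sits inside (… - 9) ⇒ sub: x^2 = 16.
Step 5. [x^2 = 16] √ both sides: 16 ≥ 0 gives two branches ⇒ sqrt: x = 4 or -4.

Answer: x ∈ {-4, 4}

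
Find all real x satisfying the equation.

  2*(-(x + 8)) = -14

Step 1. [2*(-(x + 8)) = -14] LHS = 2·(…); ÷2 both sides, so div: -(x + 8) = -7.
Step 2. [-(x + 8) = -7] leading − — multiply by −1. So neg: x + 8 = 7.
Step 3. [x + 8 = 7] subtract 8: x sits inside (… + 8), so sub: x = -1.

Answer: x ∈ {-1}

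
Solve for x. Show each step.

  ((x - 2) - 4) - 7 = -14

Step 1. [((x - 2) - 4) - 7 = -14] 7 comes off first (add 7), so sub: (x - 2) - 4 = -7.
Step 2. [(x - 2) - 4 = -7] 4 comes off first (add 4), so sub: x - 2 = -3.
Step 3. [x - 2 = -3] the outer -2 inverts by adding 2. So sub: x = -1.

Answer: x ∈ {-1}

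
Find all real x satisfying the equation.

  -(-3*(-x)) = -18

Step 1. [-(-3*(-x)) = -18] leading − — multiply by −1, so neg: -3*(-x) = 18.
Step 2. [-3*(-x) = 18] -3 out front; divide by -3 ⇒ div: -x = -6.
Step 3. [-x = -6] LHS negated; negate both sides. So neg: x = 6.

Answer: x ∈ {6}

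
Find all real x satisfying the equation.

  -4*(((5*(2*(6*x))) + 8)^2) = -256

Step 1. [-4*(((5*(2*(6*x))) + 8)^2) = -256] divide by the outer -4, so div: ((5*(2*(6*x))) + 8)^2 = 64.
Step 2. [((5*(2*(6*x))) + 8)^2 = 64] 64 ≥ 0, LHS is (·)² — take ±√. So sqrt: (5*(2*(6*x))) + 8 = 8 or -8.
Step 3. [(5*(2*(6*x))) + 8 = 8 or -8] +8 is outermost — subtract 8 both sides ⇒ sub: 5*(2*(6*x)) = 0 or -16.
Step 4. [5*(2*(6*x)) = 0 or -16] LHS = 5·(…); ÷5 both sides, so div: 2*(6*x) = 0 or -16/5.
Step 5. [2*(6*x) = 0 or -16/5] leading coefficient 2: divide by 2 ⇒ div: 6*x = 0 or -8/5.
Step 6. [6*x = 0 or -8/5] divide by the outer 6. So div: x = 0 or -4/15.

Answer: x ∈ {-4/15, 0}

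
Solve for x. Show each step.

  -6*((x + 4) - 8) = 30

Step 1. [-6*((x + 4) - 8) = 30] LHS = -6·(…); ÷-6 both sides ⇒ div: (x + 4) - 8 = -5.
Step 2. [(x + 4) - 8 = -5] peel the -8: add 8 from each side, so sub: x + 4 = 3.
Step 3. [x + 4 = 3] 4 comes off first (subtract 4), so sub: x = -1.

Answer: x ∈ {-1}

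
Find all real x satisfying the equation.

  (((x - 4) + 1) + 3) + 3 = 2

Step 1. [(((x - 4) + 1) + 3) + 3 = 2] +3 is outermost — subtract 3 both sides, so sub: ((x - 4) + 1) + 3 = -1.
Step 2. [((x - 4) + 1) + 3 = -1] subtract 3: x sits inside (… + 3) ⇒ sub: (x - 4) + 1 = -4.
Step 3. [(x - 4) + 1 = -4] the outer +1 inverts by subtracting 1 ⇒ sub: x - 4 = -5.
Step 4. [x - 4 = -5] the outer -4 inverts by adding 4. So sub: x = -1.

Answer: x ∈ {-1}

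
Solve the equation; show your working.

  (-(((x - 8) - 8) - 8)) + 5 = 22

Step 1. [(-(((x - 8) - 8) - 8)) + 5 = 22] peel the +5: subtract 5 from each side, so sub: -(((x - 8) - 8) - 8) = 17.
Step 2. [-(((x - 8) - 8) - 8) = 17] LHS negated; negate both sides ⇒ neg: ((x - 8) - 8) - 8 = -17.
Step 3. [((x - 8) - 8) - 8 = -17] peel the -8: add 8 from each side, so sub: (x - 8) - 8 = -9.
Step 4. [(x - 8) - 8 = -9] peel the -8: add 8 from each side. So sub: x - 8 = -1.
Step 5. [x - 8 = -1] peel the -8: add 8 from each side ⇒ sub: x = 7.

Answer: x ∈ {7}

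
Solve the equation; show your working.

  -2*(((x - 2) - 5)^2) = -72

Step 1. [-2*(((x - 2) - 5)^2) = -72] leading coefficient -2: divide by -2, so div: ((x - 2) - 5)^2 = 36.
Step 2. [((x - 2) - 5)^2 = 36] √ both sides: 36 ≥ 0 gives two branches ⇒ sqrt: (x - 2) - 5 = 6 or -6.
Step 3. [(x - 2) - 5 = 6 or -6] add 5: x sits inside (… - 5) ⇒ sub: x - 2 = 11 or -1.
Step 4. [x - 2 = 11 or -1] -2 is outermost — add 2 both sides, so sub: x = 13 or 1.

Answer: x ∈ {1, 13}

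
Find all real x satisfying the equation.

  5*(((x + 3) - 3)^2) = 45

Step 1. [5*(((x + 3) - 3)^2) = 45] LHS = 5·(…); ÷5 both sides ⇒ div: ((x + 3) - 3)^2 = 9.
Step 2. [((x + 3) - 3)^2 = 9] LHS squared, RHS 9 ≥ 0: apply √ (±) ⇒ sqrt: (x + 3) - 3 = 3 or -3.
Step 3. [(x + 3) - 3 = 3 or -3] -3 is outermost — add 3 both sides ⇒ sub: x + 3 = 6 or 0.
Step 4. [x + 3 = 6 or 0] the outer +3 inverts by subtracting 3 ⇒ sub: x = 3 or -3.

Answer: x ∈ {-3, 3}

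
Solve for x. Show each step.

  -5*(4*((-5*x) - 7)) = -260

Step 1. [-5*(4*((-5*x) - 7)) = -260] LHS = -5·(…); ÷-5 both sides ⇒ div: 4*((-5*x) - 7) = 52.
Step 2. [4*((-5*x) - 7) = 52] leading coefficient 4: divide by 4 ⇒ div: (-5*x) - 7 = 13.
Step 3. [(-5*x) - 7 = 13] the outer -7 inverts by adding 7, so sub: -5*x = 20.
Step 4. [-5*x = 20] divide by the outer -5. So div: x = -4.

Answer: x ∈ {-4}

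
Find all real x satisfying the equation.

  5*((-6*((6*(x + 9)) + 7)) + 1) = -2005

Step 1. [5*((-6*((6*(x + 9)) + 7)) + 1) = -2005] 5 out front; divide by 5 ⇒ div: (-6*((6*(x + 9)) + 7)) + 1 = -401.
Step 2. [(-6*((6*(x + 9)) + 7)) + 1 = -401] peel the +1: subtract 1 from each side. So sub: -6*((6*(x + 9)) + 7) = -402.
Step 3. [-6*((6*(x + 9)) + 7) = -402] divide by the outer -6 ⇒ div: (6*(x + 9)) + 7 = 67.
Step 4. [(6*(x + 9)) + 7 = 67] +7 is outermost — subtract 7 both sides. So sub: 6*(x + 9) = 60.
Step 5. [6*(x + 9) = 60] divide by the outer 6. So div: x + 9 = 10.
Step 6. [x + 9 = 10] the outer +9 inverts by subtracting 9. So sub: x = 1.

Answer: x ∈ {1}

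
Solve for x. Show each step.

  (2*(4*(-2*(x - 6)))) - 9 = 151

Step 1. [(2*(4*(-2*(x - 6)))) - 9 = 151] 9 comes off first (add 9). So sub: 2*(4*(-2*(x - 6))) = 160.
Step 2. [2*(4*(-2*(x - 6))) = 160] divide by the outer 2. So div: 4*(-2*(x - 6)) = 80.
Step 3. [4*(-2*(x - 6)) = 80] 4 out front; divide by 4, so div: -2*(x - 6) = 20.
Step 4. [-2*(x - 6) = 20] leading coefficient -2: divide by -2, so div: x - 6 = -10.
Step 5. [x - 6 = -10] peel the -6: add 6 from each side ⇒ sub: x = -4.

Answer: x ∈ {-4}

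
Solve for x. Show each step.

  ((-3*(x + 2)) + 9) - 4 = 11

Step 1. [((-3*(x + 2)) + 9) - 4 = 11] peel the -4: add 4 from each side, so sub: (-3*(x + 2)) + 9 = 15.
Step 2. [(-3*(x + 2)) + 9 = 15] the outer +9 inverts by subtracting 9 ⇒ sub: -3*(x + 2) = 6.
Step 3. [-3*(x + 2) = 6] LHS = -3·(…); ÷-3 both sides. So div: x + 2 = -2.
Step 4. [x + 2 = -2] 2 comes off first (subtract 2). So sub: x = -4.

Answer: x ∈ {-4}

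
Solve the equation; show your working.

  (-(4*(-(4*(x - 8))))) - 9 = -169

Step 1. [(-(4*(-(4*(x - 8))))) - 9 = -169] the outer -9 inverts by adding 9, so sub: -(4*(-(4*(x - 8)))) = -160.
Step 2. [-(4*(-(4*(x - 8)))) = -160] flip signs both sides. So neg: 4*(-(4*(x - 8))) = 160.
Step 3. [4*(-(4*(x - 8))) = 160] leading coefficient 4: divide by 4 ⇒ div: -(4*(x - 8)) = 40.
Step 4. [-(4*(x - 8)) = 40] leading − — multiply by −1 ⇒ neg: 4*(x - 8) = -40.
Step 5. [4*(x - 8) = -40] 4·(inner) — divide through by 4 ⇒ div: x - 8 = -10.
Step 6. [x - 8 = -10] -8 is outermost — add 8 both sides. So sub: x = -2.

Answer: x ∈ {-2}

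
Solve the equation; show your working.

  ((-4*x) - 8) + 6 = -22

Step 1. [((-4*x) - 8) + 6 = -22] subtract 6: x sits inside (… + 6) ⇒ sub: (-4*x) - 8 = -28.
Step 2. [(-4*x) - 8 = -28] -4 divides every term; factor it out ⇒ factor: x + 2 = 7.
Step 3. [x + 2 = 7] the outer +2 inverts by subtracting 2, so sub: x = 5.

Answer: x ∈ {5}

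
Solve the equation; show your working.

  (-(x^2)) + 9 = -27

Step 1. [(-(x^2)) + 9 = -27] +9 is outermost — subtract 9 both sides ⇒ sub: -(x^2) = -36.
Step 2. [-(x^2) = -36] flip signs both sides. So neg: x^2 = 36.
Step 3. [x^2 = 36] 36 ≥ 0, LHS is (·)² — take ±√ ⇒ sqrt: x = 6 or -6.

Answer: x ∈ {-6, 6}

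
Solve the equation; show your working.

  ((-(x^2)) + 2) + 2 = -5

Step 1. [((-(x^2)) + 2) + 2 = -5] 2 comes off first (subtract 2), so sub: (-(x^2)) + 2 = -7.
Step 2. [(-(x^2)) + 2 = -7] the outer +2 inverts by subtracting 2. So sub: -(x^2) = -9.
Step 3. [-(x^2) = -9] flip signs both sides, so neg: x^2 = 9.
Step 4. [x^2 = 9] LHS squared, RHS 9 ≥ 0: apply √ (±). So sqrt: x = 3 or -3.

Answer: x ∈ {-3, 3}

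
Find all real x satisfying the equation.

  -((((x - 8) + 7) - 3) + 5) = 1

Step 1. [-((((x - 8) + 7) - 3) + 5) = 1] flip signs both sides, so neg: (((x - 8) + 7) - 3) + 5 = -1.
Step 2. [(((x - 8) + 7) - 3) + 5 = -1] +5 is outermost — subtract 5 both sides ⇒ sub: ((x - 8) + 7) - 3 = -6.
Step 3. [((x - 8) + 7) - 3 = -6] 3 comes off first (add 3) ⇒ sub: (x - 8) + 7 = -3.
Step 4. [(x - 8) + 7 = -3] the outer +7 inverts by subtracting 7, so sub: x - 8 = -10.
Step 5. [x - 8 = -10] -8 is outermost — add 8 both sides. So sub: x = -2.

Answer: x ∈ {-2}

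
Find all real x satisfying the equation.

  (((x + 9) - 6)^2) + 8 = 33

Step 1. [(((x + 9) - 6)^2) + 8 = 33] subtract 8: x sits inside (… + 8) ⇒ sub: ((x + 9) - 6)^2 = 25.
Step 2. [((x + 9) - 6)^2 = 25] 25 ≥ 0, LHS is (·)² — take ±√. So sqrt: (x + 9) - 6 = 5 or -5.
Step 3. [(x + 9) - 6 = 5 or -5] 6 comes off first (add 6), so sub: x + 9 = 11 or 1.
Step 4. [x + 9 = 11 or 1] 9 comes off first (subtract 9). So sub: x = 2 or -8.

Answer: x ∈ {-8, 2}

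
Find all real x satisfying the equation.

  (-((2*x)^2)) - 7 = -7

Step 1. [(-((2*x)^2)) - 7 = -7] -7 is outermost — add 7 both sides, so sub: -((2*x)^2) = 0.
Step 2. [-((2*x)^2) = 0] leading − — multiply by −1. So neg: (2*x)^2 = 0.
Step 3. [(2*x)^2 = 0] 0 ≥ 0, LHS is (·)² — take ±√, so sqrt: 2*x = 0.
Step 4. [2*x = 0] LHS = 2·(…); ÷2 both sides ⇒ div: x = 0.

Answer: x ∈ {0}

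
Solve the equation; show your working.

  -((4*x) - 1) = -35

Step 1. [-((4*x) - 1) = -35] leading − — multiply by −1, so neg: (4*x) - 1 = 35.
Step 2. [(4*x) - 1 = 35] add 1: x sits inside (… - 1) ⇒ sub: 4*x = 36.
Step 3. [4*x = 36] 4·(inner) — divide through by 4, so div: x = 9.

Answer: x ∈ {9}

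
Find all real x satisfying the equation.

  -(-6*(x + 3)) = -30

Step 1. [-(-6*(x + 3)) = -30] LHS negated; negate both sides. So neg: -6*(x + 3) = 30.
Step 2. [-6*(x + 3) = 30] -6 out front; divide by -6, so div: x + 3 = -5.
Step 3. [x + 3 = -5] subtract 3: x sits inside (… + 3) ⇒ sub: x = -8.

Answer: x ∈ {-8}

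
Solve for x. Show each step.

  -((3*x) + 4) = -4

Step 1. [-((3*x) + 4) = -4] leading − — multiply by −1, so neg: (3*x) + 4 = 4.
Step 2. [(3*x) + 4 = 4] subtract 4: x sits inside (… + 4) ⇒ sub: 3*x = 0.
Step 3. [3*x = 0] 3 out front; divide by 3, so div: x = 0.

Answer: x ∈ {0}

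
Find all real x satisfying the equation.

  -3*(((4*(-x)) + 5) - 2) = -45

Step 1. [-3*(((4*(-x)) + 5) - 2) = -45] -3 out front; divide by -3 ⇒ div: ((4*(-x)) + 5) - 2 = 15.
Step 2. [((4*(-x)) + 5) - 2 = 15] the outer -2 inverts by adding 2. So sub: (4*(-x)) + 5 = 17.
Step 3. [(4*(-x)) + 5 = 17] subtract 5: x sits inside (… + 5) ⇒ sub: 4*(-x) = 12.
Step 4. [4*(-x) = 12] divide by the outer 4, so div: -x = 3.
Step 5. [-x = 3] flip signs both sides. So neg: x = -3.

Answer: x ∈ {-3}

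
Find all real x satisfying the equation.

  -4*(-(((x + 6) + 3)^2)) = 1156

Step 1. [-4*(-(((x + 6) + 3)^2)) = 1156] -4 out front; divide by -4 ⇒ div: -(((x + 6) + 3)^2) = -289.
Step 2. [-(((x + 6) + 3)^2) = -289] leading − — multiply by −1 ⇒ neg: ((x + 6) + 3)^2 = 289.
Step 3. [((x + 6) + 3)^2 = 289] √ both sides: 289 ≥ 0 gives two branches ⇒ sqrt: (x + 6) + 3 = 17 or -17.
Step 4. [(x + 6) + 3 = 17 or -17] the outer +3 inverts by subtracting 3, so sub: x + 6 = 14 or -20.
Step 5. [x + 6 = 14 or -20] subtract 6: x sits inside (… + 6) ⇒ sub: x = 8 or -26.

Answer: x ∈ {-26, 8}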